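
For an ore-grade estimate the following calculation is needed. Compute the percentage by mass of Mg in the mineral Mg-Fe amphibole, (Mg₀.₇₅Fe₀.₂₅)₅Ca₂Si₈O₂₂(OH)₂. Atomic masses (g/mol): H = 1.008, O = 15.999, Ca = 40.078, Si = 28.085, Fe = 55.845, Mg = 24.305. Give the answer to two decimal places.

Molar mass of (Mg₀.₇₅Fe₀.₂₅)₅Ca₂Si₈O₂₂(OH)₂: 3.75·24.305 + 1.25·55.845 + 2·40.078 + 8·28.085 + 24·15.999 + 2·1.008 = 851.778 g/mol.
Mass of Mg per formula unit: 3.75 × 24.305 = 91.144 g.
Weight fraction Mg = 91.144 / 851.778 = 0.1070.

10.70 weight percent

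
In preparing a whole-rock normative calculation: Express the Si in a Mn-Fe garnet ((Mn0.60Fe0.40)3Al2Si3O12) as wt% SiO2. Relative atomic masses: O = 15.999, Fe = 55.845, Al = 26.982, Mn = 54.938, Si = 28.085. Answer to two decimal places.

36.33 wt%

M((Mn0.60Fe0.40)3Al2Si3O12) = 496.109 g/mol; M(SiO2) = 60.083 g/mol.
Moles SiO2 per formula unit = 3 Si ÷ 1 = 3.0000.
SiO2 fraction = (3.0000 × 60.083) / 496.109 = 180.249/496.109 = 0.3633.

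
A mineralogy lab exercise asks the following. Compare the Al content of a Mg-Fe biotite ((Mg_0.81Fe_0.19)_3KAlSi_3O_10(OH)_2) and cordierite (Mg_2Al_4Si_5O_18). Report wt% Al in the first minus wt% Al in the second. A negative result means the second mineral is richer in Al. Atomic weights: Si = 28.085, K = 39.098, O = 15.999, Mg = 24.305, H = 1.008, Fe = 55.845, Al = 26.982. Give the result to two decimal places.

First mineral: 26.982 g Al in 435.232 g formula = 6.20 wt% Al.
Second mineral: 107.928 g Al in 584.945 g formula = 18.45 wt% Al.
6.20% − 18.45% gives a difference of -12.25 percentage points.

-12.25 percentage points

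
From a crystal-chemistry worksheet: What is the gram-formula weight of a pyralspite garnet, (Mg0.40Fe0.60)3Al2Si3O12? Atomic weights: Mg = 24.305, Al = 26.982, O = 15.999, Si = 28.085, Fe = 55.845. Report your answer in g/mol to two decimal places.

M = 1.20(24.305) + 1.80(55.845) + 2(26.982) + 3(28.085) + 12(15.999)

459.89 g/mol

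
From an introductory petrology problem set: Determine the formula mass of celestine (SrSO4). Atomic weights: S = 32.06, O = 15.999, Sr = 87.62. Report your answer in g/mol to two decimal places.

183.68 g/mol

M = 1×87.62 + 1×32.06 + 4×15.999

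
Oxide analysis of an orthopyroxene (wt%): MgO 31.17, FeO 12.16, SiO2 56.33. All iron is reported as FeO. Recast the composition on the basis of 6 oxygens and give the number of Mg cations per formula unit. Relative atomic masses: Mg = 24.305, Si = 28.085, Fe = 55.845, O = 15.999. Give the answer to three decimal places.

1.647 Mg apfu

MgO (M=40.304): mol = 0.77337; Mg = 0.77337, O = 0.77337.
FeO (M=71.844): mol = 0.16926; Fe = 0.16926, O = 0.16926.
SiO2 (M=60.083): mol = 0.93754; Si = 0.93754, O = 1.87508.
ΣO = 2.81771; factor = 6/ΣO = 2.12939.
Mg apfu = 0.77337 × 2.12939 = 1.647.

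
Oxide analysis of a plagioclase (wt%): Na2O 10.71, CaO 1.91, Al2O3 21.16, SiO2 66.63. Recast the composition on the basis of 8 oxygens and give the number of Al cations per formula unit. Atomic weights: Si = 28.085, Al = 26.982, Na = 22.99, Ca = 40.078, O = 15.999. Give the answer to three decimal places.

Na2O (M=61.979): mol = 0.17280; Na = 0.34560, O = 0.17280.
CaO (M=56.077): mol = 0.03406; Ca = 0.03406, O = 0.03406.
Al2O3 (M=101.961): mol = 0.20753; Al = 0.41506, O = 0.62259.
SiO2 (M=60.083): mol = 1.10897; Si = 1.10897, O = 2.21794.
ΣO = 3.04739; factor = 8/ΣO = 2.62520.
Al apfu = 0.41506 × 2.62520 = 1.090.

1.090 Al apfu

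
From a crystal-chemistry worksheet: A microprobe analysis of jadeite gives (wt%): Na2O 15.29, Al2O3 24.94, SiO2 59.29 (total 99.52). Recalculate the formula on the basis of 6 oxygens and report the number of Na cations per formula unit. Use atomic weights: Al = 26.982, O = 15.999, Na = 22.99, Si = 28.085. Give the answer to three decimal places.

1.002 Na apfu

15.29 wt% Na2O ÷ 61.979 g/mol = 0.24670 mol, giving 0.49340 Na and 0.24670 O.
24.94 wt% Al2O3 ÷ 101.961 g/mol = 0.24460 mol, giving 0.48920 Al and 0.73380 O.
59.29 wt% SiO2 ÷ 60.083 g/mol = 0.98680 mol, giving 0.98680 Si and 1.97360 O.
Oxygen sums to 2.95410; scaling by 6/2.95410 = 2.03108 puts the formula on 6 O.
Na: 0.49340 × 2.03108 = 1.002 atoms per formula unit.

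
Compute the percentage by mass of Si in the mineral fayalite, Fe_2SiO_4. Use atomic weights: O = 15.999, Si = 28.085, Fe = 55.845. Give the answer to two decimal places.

13.78 weight percent

M(Fe_2SiO_4) = 203.771 g/mol.
Si contributes 1 × 28.085 = 28.085 g per mole.
28.085/203.771 = 0.1378 → 13.78%.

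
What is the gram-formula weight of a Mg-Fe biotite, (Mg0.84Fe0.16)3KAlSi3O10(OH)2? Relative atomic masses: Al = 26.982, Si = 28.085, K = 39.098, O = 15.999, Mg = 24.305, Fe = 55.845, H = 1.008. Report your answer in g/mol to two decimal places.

432.39 g/mol

Mg: 2.52 × 24.305 = 61.2486
Fe: 0.48 × 55.845 = 26.8056
K: 1 × 39.098 = 39.0980
Al: 1 × 26.982 = 26.9820
Si: 3 × 28.085 = 84.2550
O: 12 × 15.999 = 191.9880
H: 2 × 1.008 = 2.0160
Summing the contributions gives the formula mass.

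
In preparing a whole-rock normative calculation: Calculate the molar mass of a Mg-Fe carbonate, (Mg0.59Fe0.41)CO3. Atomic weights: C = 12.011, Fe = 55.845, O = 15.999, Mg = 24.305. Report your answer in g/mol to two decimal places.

M = 0.59×24.305 + 0.41×55.845 + 1×12.011 + 3×15.999

97.24 g/mol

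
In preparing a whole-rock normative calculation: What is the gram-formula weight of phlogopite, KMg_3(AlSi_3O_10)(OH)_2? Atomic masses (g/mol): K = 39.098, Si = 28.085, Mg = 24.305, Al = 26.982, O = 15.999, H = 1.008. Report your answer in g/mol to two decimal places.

417.25 g/mol

K: 1 × 39.098 = 39.0980
Mg: 3 × 24.305 = 72.9150
Al: 1 × 26.982 = 26.9820
Si: 3 × 28.085 = 84.2550
O: 12 × 15.999 = 191.9880
H: 2 × 1.008 = 2.0160
Summing the contributions gives the formula mass.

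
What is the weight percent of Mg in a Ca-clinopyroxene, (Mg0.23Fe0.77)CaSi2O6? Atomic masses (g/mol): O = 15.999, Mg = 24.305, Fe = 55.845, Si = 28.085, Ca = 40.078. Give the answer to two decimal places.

M((Mg0.23Fe0.77)CaSi2O6) = 240.833 g/mol.
Mg contributes 0.23 × 24.305 = 5.590 g per mole.
5.590/240.833 = 0.0232 → 2.32%.

2.32 wt%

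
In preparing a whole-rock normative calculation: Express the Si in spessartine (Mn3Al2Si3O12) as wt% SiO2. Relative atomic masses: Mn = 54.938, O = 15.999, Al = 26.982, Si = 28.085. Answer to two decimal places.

Formula mass = 495.021 g/mol.
3 Si → 3.0000 mol SiO2 per formula unit; M(SiO2) = 60.083, so SiO2 mass = 180.249 g.
180.249/495.021 × 100 = 36.41 wt%.

36.41 wt%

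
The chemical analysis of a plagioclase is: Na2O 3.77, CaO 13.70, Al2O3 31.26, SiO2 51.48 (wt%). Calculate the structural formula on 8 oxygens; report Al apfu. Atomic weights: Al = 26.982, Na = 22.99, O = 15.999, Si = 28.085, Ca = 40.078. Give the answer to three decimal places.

Na2O: 3.77/61.979 = 0.06083 mol → 0.12166 mol Na, 0.06083 mol O.
CaO: 13.70/56.077 = 0.24431 mol → 0.24431 mol Ca, 0.24431 mol O.
Al2O3: 31.26/101.961 = 0.30659 mol → 0.61318 mol Al, 0.91977 mol O.
SiO2: 51.48/60.083 = 0.85681 mol → 0.85681 mol Si, 1.71362 mol O.
Total oxygen = 2.93853 mol. Normalization factor = 8/2.93853 = 2.72245.
Al per 8 O = 0.61318 × 2.72245 = 1.669.

1.669 Al apfu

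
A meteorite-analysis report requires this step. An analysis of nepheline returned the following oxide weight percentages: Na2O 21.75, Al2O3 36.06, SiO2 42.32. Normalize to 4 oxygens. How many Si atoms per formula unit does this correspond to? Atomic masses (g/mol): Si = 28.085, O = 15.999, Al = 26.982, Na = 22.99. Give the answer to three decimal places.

Na2O (M=61.979): mol = 0.35093; Na = 0.70186, O = 0.35093.
Al2O3 (M=101.961): mol = 0.35366; Al = 0.70732, O = 1.06098.
SiO2 (M=60.083): mol = 0.70436; Si = 0.70436, O = 1.40872.
ΣO = 2.82063; factor = 4/ΣO = 1.41812.
Si apfu = 0.70436 × 1.41812 = 0.999.

0.999 Si apfu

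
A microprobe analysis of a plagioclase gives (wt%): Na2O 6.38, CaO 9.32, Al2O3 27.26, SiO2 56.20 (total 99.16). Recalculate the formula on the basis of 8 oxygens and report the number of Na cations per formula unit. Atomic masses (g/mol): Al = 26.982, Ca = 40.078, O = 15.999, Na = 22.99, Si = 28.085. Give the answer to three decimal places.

Na2O: 6.38/61.979 = 0.10294 mol → 0.20588 mol Na, 0.10294 mol O.
CaO: 9.32/56.077 = 0.16620 mol → 0.16620 mol Ca, 0.16620 mol O.
Al2O3: 27.26/101.961 = 0.26736 mol → 0.53472 mol Al, 0.80208 mol O.
SiO2: 56.20/60.083 = 0.93537 mol → 0.93537 mol Si, 1.87074 mol O.
Total oxygen = 2.94196 mol. Normalization factor = 8/2.94196 = 2.71928.
Na per 8 O = 0.20588 × 2.71928 = 0.560.

0.560 Na apfu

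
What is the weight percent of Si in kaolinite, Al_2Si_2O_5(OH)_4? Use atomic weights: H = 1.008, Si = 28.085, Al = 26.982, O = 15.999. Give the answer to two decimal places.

M(Al_2Si_2O_5(OH)_4) = 258.157 g/mol.
Si contributes 2 × 28.085 = 56.170 g per mole.
56.170/258.157 = 0.2176 → 21.76%.

21.76 weight percent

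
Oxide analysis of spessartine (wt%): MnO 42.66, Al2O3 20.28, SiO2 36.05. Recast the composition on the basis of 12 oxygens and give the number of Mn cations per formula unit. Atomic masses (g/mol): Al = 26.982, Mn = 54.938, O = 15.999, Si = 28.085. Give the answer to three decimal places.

MnO (M=70.937): mol = 0.60138; Mn = 0.60138, O = 0.60138.
Al2O3 (M=101.961): mol = 0.19890; Al = 0.39780, O = 0.59670.
SiO2 (M=60.083): mol = 0.60000; Si = 0.60000, O = 1.20000.
ΣO = 2.39808; factor = 12/ΣO = 5.00400.
Mn apfu = 0.60138 × 5.00400 = 3.009.

3.009 Mn apfu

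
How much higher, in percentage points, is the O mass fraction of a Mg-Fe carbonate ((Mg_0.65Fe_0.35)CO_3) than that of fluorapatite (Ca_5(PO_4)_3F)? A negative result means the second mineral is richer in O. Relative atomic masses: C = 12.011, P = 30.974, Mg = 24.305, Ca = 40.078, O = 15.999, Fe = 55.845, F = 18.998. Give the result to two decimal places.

O in (Mg_0.65Fe_0.35)CO_3: molar mass 95.352 g/mol; 3×15.999 = 47.997 g → 50.34 wt%.
O in Ca_5(PO_4)_3F: molar mass 504.298 g/mol; 12×15.999 = 191.988 g → 38.07 wt%.
Difference = 50.34 − 38.07 = 12.27 percentage points.

12.27 percentage points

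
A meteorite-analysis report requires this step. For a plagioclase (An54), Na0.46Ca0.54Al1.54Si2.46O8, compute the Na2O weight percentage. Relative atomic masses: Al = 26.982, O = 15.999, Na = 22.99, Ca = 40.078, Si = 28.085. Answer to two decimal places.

5.26 wt%

Molar mass of Na0.46Ca0.54Al1.54Si2.46O8 = 0.46*22.99 + 0.54*40.078 + 1.54*26.982 + 2.46*28.085 + 8*15.999 = 270.851 g/mol.
Each formula unit contains 0.46 Na, equivalent to 0.46/2 = 0.2300 mol Na2O.
M(Na2O) = 2×22.99 + 1×15.999 = 61.979 g/mol.
Mass of Na2O per formula unit = 0.2300 × 61.979 = 14.255 g.
Na2O wt% = 14.255 / 270.851 × 100 = 5.26%.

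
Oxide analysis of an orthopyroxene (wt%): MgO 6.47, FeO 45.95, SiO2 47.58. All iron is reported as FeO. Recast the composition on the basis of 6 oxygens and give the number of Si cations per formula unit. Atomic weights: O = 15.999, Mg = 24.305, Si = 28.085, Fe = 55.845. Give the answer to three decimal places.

1.993 Si apfu

MgO: 6.47/40.304 = 0.16053 mol → 0.16053 mol Mg, 0.16053 mol O.
FeO: 45.95/71.844 = 0.63958 mol → 0.63958 mol Fe, 0.63958 mol O.
SiO2: 47.58/60.083 = 0.79190 mol → 0.79190 mol Si, 1.58380 mol O.
Total oxygen = 2.38391 mol. Normalization factor = 6/2.38391 = 2.51687.
Si per 6 O = 0.79190 × 2.51687 = 1.993.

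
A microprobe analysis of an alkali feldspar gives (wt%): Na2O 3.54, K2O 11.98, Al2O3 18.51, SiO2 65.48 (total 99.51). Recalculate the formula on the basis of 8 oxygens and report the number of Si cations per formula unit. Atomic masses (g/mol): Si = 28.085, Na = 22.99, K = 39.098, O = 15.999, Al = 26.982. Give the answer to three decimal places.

Na2O: 3.54/61.979 = 0.05712 mol → 0.11424 mol Na, 0.05712 mol O.
K2O: 11.98/94.195 = 0.12718 mol → 0.25436 mol K, 0.12718 mol O.
Al2O3: 18.51/101.961 = 0.18154 mol → 0.36308 mol Al, 0.54462 mol O.
SiO2: 65.48/60.083 = 1.08983 mol → 1.08983 mol Si, 2.17966 mol O.
Total oxygen = 2.90858 mol. Normalization factor = 8/2.90858 = 2.75048.
Si per 8 O = 1.08983 × 2.75048 = 2.998.

2.998 Si apfu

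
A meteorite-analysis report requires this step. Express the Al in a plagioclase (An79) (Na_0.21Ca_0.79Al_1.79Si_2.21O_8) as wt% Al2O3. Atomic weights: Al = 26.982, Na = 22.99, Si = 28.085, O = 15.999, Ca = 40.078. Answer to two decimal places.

33.20 wt%

Molar mass of Na_0.21Ca_0.79Al_1.79Si_2.21O_8 = 0.21×22.99 + 0.79×40.078 + 1.79×26.982 + 2.21×28.085 + 8×15.999 = 274.847 g/mol.
Each formula unit contains 1.79 Al, equivalent to 1.79/2 = 0.8950 mol Al2O3.
M(Al2O3) = 2×26.982 + 3×15.999 = 101.961 g/mol.
Mass of Al2O3 per formula unit = 0.8950 × 101.961 = 91.255 g.
Al2O3 wt% = 91.255 / 274.847 × 100 = 33.20%.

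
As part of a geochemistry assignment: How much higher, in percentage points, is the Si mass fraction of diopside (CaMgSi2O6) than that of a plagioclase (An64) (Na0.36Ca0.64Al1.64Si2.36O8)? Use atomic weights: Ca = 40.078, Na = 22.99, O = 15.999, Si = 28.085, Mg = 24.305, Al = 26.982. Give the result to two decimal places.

1.61 percentage points

Si in CaMgSi2O6: molar mass 216.547 g/mol; 2×28.085 = 56.170 g → 25.94 wt%.
Si in Na0.36Ca0.64Al1.64Si2.36O8: molar mass 272.449 g/mol; 2.36×28.085 = 66.281 g → 24.33 wt%.
Difference = 25.94 − 24.33 = 1.61 percentage points.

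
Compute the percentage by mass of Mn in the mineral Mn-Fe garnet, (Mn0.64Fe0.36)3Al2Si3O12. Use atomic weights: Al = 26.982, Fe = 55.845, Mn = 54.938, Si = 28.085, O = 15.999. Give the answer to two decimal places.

21.27 mass %

Molar mass of (Mn0.64Fe0.36)3Al2Si3O12: 1.92*54.938 + 1.08*55.845 + 2*26.982 + 3*28.085 + 12*15.999 = 496.001 g/mol.
Mass of Mn per formula unit: 1.92 × 54.938 = 105.481 g.
Weight fraction Mn = 105.481 / 496.001 = 0.2127.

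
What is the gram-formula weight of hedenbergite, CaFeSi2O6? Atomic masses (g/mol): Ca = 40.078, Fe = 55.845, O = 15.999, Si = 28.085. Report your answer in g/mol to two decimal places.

248.09 g/mol

The formula mass is the sum 1×40.078 + 1×55.845 + 2×28.085 + 6×15.999.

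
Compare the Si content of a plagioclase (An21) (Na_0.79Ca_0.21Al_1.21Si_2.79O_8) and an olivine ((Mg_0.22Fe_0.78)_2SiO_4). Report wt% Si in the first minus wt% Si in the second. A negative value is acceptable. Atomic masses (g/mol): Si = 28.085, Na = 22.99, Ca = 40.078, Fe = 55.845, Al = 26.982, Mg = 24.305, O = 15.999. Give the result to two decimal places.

M(Na_0.79Ca_0.21Al_1.21Si_2.79O_8) = 265.576 g/mol, so wt% Si = 78.357/265.576 × 100 = 29.50%.
M((Mg_0.22Fe_0.78)_2SiO_4) = 189.893 g/mol, so wt% Si = 28.085/189.893 × 100 = 14.79%.
29.50 − 14.79 = 14.71 pp.

14.71 percentage points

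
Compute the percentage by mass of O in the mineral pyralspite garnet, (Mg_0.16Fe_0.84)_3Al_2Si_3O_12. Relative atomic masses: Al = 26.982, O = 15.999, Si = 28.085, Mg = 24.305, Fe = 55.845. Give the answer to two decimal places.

39.78 wt%

M((Mg_0.16Fe_0.84)_3Al_2Si_3O_12) = 482.603 g/mol.
O contributes 12 × 15.999 = 191.988 g per mole.
191.988/482.603 = 0.3978 → 39.78%.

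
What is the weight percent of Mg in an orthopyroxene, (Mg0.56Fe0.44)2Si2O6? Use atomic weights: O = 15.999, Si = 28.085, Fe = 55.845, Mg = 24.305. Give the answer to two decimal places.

M((Mg0.56Fe0.44)2Si2O6) = 228.529 g/mol.
Mg contributes 1.12 × 24.305 = 27.222 g per mole.
27.222/228.529 = 0.1191 → 11.91%.

11.91 mass %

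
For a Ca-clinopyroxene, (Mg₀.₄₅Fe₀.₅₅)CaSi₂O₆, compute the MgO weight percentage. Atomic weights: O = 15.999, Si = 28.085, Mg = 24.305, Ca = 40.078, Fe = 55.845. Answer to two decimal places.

Formula mass = 233.894 g/mol.
0.45 Mg → 0.4500 mol MgO per formula unit; M(MgO) = 40.304, so MgO mass = 18.137 g.
18.137/233.894 × 100 = 7.75 wt%.

7.75 wt%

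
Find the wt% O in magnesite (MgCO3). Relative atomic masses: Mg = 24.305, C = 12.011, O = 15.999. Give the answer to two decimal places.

56.93 weight percent

Molar mass of MgCO3: 1·24.305 + 1·12.011 + 3·15.999 = 84.313 g/mol.
Mass of O per formula unit: 3 × 15.999 = 47.997 g.
Weight fraction O = 47.997 / 84.313 = 0.5693.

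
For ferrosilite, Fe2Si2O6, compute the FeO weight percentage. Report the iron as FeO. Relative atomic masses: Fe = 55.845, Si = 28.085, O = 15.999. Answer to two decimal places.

Formula mass = 263.854 g/mol.
2 Fe → 2.0000 mol FeO per formula unit; M(FeO) = 71.844, so FeO mass = 143.688 g.
143.688/263.854 × 100 = 54.46 wt%.

54.46 wt%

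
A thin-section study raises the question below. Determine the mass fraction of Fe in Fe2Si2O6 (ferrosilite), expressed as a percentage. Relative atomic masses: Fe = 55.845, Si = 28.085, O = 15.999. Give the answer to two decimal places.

Formula mass = 2×55.845 + 2×28.085 + 6×15.999 = 263.854 g/mol, of which 111.690 g is Fe.
So Fe makes up 111.690/263.854 = 0.4233 of the mass, i.e. 42.33%.

42.33 mass %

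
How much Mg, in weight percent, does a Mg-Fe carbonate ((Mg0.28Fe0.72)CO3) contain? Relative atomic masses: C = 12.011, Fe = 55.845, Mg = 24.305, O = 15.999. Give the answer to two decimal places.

6.36 weight percent

Formula mass = 0.28*24.305 + 0.72*55.845 + 1*12.011 + 3*15.999 = 107.022 g/mol, of which 6.805 g is Mg.
So Mg makes up 6.805/107.022 = 0.0636 of the mass, i.e. 6.36%.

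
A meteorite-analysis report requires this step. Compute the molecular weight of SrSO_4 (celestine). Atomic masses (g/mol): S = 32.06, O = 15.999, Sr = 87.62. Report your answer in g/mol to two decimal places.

183.68 g/mol

Sr: 1 × 87.62 = 87.6200
S: 1 × 32.06 = 32.0600
O: 4 × 15.999 = 63.9960
Summing the contributions gives the formula mass.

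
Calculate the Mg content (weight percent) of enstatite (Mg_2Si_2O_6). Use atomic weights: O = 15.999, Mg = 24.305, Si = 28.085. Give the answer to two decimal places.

24.21 weight percent

M(Mg_2Si_2O_6) = 200.774 g/mol.
Mg contributes 2 × 24.305 = 48.610 g per mole.
48.610/200.774 = 0.2421 → 24.21%.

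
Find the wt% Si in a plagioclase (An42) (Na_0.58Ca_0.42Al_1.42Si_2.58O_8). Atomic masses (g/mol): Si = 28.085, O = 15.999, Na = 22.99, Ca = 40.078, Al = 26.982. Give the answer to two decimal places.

Formula mass = 0.58×22.99 + 0.42×40.078 + 1.42×26.982 + 2.58×28.085 + 8×15.999 = 268.933 g/mol, of which 72.459 g is Si.
So Si makes up 72.459/268.933 = 0.2694 of the mass, i.e. 26.94%.

26.94 weight percent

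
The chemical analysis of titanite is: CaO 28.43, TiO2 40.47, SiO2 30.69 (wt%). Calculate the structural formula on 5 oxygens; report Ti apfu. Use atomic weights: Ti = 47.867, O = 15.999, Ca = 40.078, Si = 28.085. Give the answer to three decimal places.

0.997 Ti apfu

CaO: 28.43/56.077 = 0.50698 mol → 0.50698 mol Ca, 0.50698 mol O.
TiO2: 40.47/79.865 = 0.50673 mol → 0.50673 mol Ti, 1.01346 mol O.
SiO2: 30.69/60.083 = 0.51079 mol → 0.51079 mol Si, 1.02158 mol O.
Total oxygen = 2.54202 mol. Normalization factor = 5/2.54202 = 1.96694.
Ti per 5 O = 0.50673 × 1.96694 = 0.997.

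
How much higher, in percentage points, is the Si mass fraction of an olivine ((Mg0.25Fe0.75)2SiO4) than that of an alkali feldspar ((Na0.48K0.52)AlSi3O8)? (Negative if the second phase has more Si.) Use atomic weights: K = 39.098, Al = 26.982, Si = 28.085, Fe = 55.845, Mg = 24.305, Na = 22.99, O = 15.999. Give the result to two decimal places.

-16.20 percentage points

Si in (Mg0.25Fe0.75)2SiO4: molar mass 188.001 g/mol; 1×28.085 = 28.085 g → 14.94 wt%.
Si in (Na0.48K0.52)AlSi3O8: molar mass 270.595 g/mol; 3×28.085 = 84.255 g → 31.14 wt%.
Difference = 14.94 − 31.14 = -16.20 percentage points.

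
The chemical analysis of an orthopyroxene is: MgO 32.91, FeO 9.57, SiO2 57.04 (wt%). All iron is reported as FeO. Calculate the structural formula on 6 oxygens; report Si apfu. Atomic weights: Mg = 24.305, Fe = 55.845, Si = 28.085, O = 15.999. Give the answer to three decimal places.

MgO: 32.91/40.304 = 0.81654 mol → 0.81654 mol Mg, 0.81654 mol O.
FeO: 9.57/71.844 = 0.13321 mol → 0.13321 mol Fe, 0.13321 mol O.
SiO2: 57.04/60.083 = 0.94935 mol → 0.94935 mol Si, 1.89870 mol O.
Total oxygen = 2.84845 mol. Normalization factor = 6/2.84845 = 2.10641.
Si per 6 O = 0.94935 × 2.10641 = 2.000.

2.000 Si apfu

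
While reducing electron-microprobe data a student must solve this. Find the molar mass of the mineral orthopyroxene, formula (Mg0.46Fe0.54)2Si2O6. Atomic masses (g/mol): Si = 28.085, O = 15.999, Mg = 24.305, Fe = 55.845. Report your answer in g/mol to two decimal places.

234.84 g/mol

M = 0.92(24.305) + 1.08(55.845) + 2(28.085) + 6(15.999)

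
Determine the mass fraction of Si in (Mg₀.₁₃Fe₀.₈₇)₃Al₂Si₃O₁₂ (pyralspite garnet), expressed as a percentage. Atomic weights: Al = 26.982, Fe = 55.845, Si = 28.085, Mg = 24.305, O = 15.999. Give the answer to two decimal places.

17.36 mass %

Formula mass = 0.39·24.305 + 2.61·55.845 + 2·26.982 + 3·28.085 + 12·15.999 = 485.441 g/mol, of which 84.255 g is Si.
So Si makes up 84.255/485.441 = 0.1736 of the mass, i.e. 17.36%.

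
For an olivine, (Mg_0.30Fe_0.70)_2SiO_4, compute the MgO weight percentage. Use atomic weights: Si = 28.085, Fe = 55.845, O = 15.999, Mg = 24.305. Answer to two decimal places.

13.08 wt%

Molar mass of (Mg_0.30Fe_0.70)_2SiO_4 = 0.60*24.305 + 1.40*55.845 + 1*28.085 + 4*15.999 = 184.847 g/mol.
Each formula unit contains 0.60 Mg, equivalent to 0.60/1 = 0.6000 mol MgO.
M(MgO) = 1×24.305 + 1×15.999 = 40.304 g/mol.
Mass of MgO per formula unit = 0.6000 × 40.304 = 24.182 g.
MgO wt% = 24.182 / 184.847 × 100 = 13.08%.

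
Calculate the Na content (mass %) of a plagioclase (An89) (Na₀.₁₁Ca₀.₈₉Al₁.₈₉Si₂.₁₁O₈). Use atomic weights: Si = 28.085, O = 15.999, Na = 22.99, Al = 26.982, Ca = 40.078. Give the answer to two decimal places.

Molar mass of Na₀.₁₁Ca₀.₈₉Al₁.₈₉Si₂.₁₁O₈: 0.11·22.99 + 0.89·40.078 + 1.89·26.982 + 2.11·28.085 + 8·15.999 = 276.446 g/mol.
Mass of Na per formula unit: 0.11 × 22.99 = 2.529 g.
Weight fraction Na = 2.529 / 276.446 = 0.0091.

0.91 mass %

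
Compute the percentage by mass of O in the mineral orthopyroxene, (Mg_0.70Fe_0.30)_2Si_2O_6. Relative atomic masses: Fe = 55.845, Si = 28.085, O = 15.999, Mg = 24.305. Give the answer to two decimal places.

43.69 weight percent

Formula mass = 1.40×24.305 + 0.60×55.845 + 2×28.085 + 6×15.999 = 219.698 g/mol, of which 95.994 g is O.
So O makes up 95.994/219.698 = 0.4369 of the mass, i.e. 43.69%.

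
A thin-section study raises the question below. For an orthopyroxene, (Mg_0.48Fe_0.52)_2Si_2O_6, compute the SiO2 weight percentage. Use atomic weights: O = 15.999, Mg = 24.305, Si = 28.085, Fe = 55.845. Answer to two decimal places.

51.45 wt%

M((Mg_0.48Fe_0.52)_2Si_2O_6) = 233.576 g/mol; M(SiO2) = 60.083 g/mol.
Moles SiO2 per formula unit = 2 Si ÷ 1 = 2.0000.
SiO2 fraction = (2.0000 × 60.083) / 233.576 = 120.166/233.576 = 0.5145.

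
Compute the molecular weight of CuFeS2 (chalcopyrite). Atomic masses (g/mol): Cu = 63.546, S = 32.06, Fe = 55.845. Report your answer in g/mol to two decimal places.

183.51 g/mol

The formula mass is the sum 1*63.546 + 1*55.845 + 2*32.06.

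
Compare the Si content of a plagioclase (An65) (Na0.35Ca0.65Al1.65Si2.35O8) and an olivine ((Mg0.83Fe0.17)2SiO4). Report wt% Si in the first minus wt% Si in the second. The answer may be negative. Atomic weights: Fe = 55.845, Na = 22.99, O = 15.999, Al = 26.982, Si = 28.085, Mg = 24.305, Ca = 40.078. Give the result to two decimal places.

5.66 percentage points

Si in Na0.35Ca0.65Al1.65Si2.35O8: molar mass 272.609 g/mol; 2.35×28.085 = 66.000 g → 24.21 wt%.
Si in (Mg0.83Fe0.17)2SiO4: molar mass 151.415 g/mol; 1×28.085 = 28.085 g → 18.55 wt%.
Difference = 24.21 − 18.55 = 5.66 percentage points.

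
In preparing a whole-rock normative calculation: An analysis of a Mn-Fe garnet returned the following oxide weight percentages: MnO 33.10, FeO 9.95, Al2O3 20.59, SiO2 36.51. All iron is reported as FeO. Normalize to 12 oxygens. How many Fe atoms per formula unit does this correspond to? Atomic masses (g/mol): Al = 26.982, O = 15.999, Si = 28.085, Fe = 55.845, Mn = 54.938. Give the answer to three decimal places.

MnO: 33.10/70.937 = 0.46661 mol → 0.46661 mol Mn, 0.46661 mol O.
FeO: 9.95/71.844 = 0.13849 mol → 0.13849 mol Fe, 0.13849 mol O.
Al2O3: 20.59/101.961 = 0.20194 mol → 0.40388 mol Al, 0.60582 mol O.
SiO2: 36.51/60.083 = 0.60766 mol → 0.60766 mol Si, 1.21532 mol O.
Total oxygen = 2.42624 mol. Normalization factor = 12/2.42624 = 4.94592.
Fe per 12 O = 0.13849 × 4.94592 = 0.685.

0.685 Fe apfu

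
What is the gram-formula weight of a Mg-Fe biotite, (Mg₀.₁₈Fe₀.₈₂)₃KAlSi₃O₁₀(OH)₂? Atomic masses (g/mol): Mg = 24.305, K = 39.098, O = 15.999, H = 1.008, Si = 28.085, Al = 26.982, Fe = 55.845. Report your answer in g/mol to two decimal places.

494.84 g/mol

M = 0.54×24.305 + 2.46×55.845 + 1×39.098 + 1×26.982 + 3×28.085 + 12×15.999 + 2×1.008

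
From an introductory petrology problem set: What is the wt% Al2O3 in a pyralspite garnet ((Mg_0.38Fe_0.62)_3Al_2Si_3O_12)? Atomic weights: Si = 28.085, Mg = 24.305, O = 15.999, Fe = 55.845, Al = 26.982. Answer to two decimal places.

22.08 wt%

Formula mass = 461.786 g/mol.
2 Al → 1.0000 mol Al2O3 per formula unit; M(Al2O3) = 101.961, so Al2O3 mass = 101.961 g.
101.961/461.786 × 100 = 22.08 wt%.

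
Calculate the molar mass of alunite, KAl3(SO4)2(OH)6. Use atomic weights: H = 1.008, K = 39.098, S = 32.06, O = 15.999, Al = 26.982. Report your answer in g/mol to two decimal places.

414.20 g/mol

M = 1×39.098 + 3×26.982 + 2×32.06 + 14×15.999 + 6×1.008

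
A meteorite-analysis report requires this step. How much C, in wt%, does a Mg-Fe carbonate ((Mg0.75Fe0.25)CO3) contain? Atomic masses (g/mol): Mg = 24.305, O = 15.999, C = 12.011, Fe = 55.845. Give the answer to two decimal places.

13.03 wt%

Molar mass of (Mg0.75Fe0.25)CO3: 0.75*24.305 + 0.25*55.845 + 1*12.011 + 3*15.999 = 92.198 g/mol.
Mass of C per formula unit: 1 × 12.011 = 12.011 g.
Weight fraction C = 12.011 / 92.198 = 0.1303.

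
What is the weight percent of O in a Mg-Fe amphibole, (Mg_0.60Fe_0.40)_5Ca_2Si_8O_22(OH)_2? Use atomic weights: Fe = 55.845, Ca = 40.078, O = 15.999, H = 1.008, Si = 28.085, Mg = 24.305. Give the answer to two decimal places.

43.86 wt%

Molar mass of (Mg_0.60Fe_0.40)_5Ca_2Si_8O_22(OH)_2: 3×24.305 + 2×55.845 + 2×40.078 + 8×28.085 + 24×15.999 + 2×1.008 = 875.433 g/mol.
Mass of O per formula unit: 24 × 15.999 = 383.976 g.
Weight fraction O = 383.976 / 875.433 = 0.4386.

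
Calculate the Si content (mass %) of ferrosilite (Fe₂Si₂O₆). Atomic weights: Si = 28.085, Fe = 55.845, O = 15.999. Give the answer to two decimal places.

Molar mass of Fe₂Si₂O₆: 2*55.845 + 2*28.085 + 6*15.999 = 263.854 g/mol.
Mass of Si per formula unit: 2 × 28.085 = 56.170 g.
Weight fraction Si = 56.170 / 263.854 = 0.2129.

21.29 mass %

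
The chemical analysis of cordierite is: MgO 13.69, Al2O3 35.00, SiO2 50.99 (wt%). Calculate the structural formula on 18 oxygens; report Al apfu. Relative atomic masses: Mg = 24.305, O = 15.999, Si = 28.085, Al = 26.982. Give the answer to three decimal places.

4.030 Al apfu

13.69 wt% MgO ÷ 40.304 g/mol = 0.33967 mol, giving 0.33967 Mg and 0.33967 O.
35.00 wt% Al2O3 ÷ 101.961 g/mol = 0.34327 mol, giving 0.68654 Al and 1.02981 O.
50.99 wt% SiO2 ÷ 60.083 g/mol = 0.84866 mol, giving 0.84866 Si and 1.69732 O.
Oxygen sums to 3.06680; scaling by 18/3.06680 = 5.86931 puts the formula on 18 O.
Al: 0.68654 × 5.86931 = 4.030 atoms per formula unit.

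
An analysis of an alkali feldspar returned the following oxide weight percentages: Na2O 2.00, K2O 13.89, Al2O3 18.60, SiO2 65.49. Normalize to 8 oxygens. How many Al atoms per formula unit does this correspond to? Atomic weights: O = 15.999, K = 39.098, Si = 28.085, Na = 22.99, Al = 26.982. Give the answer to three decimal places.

1.004 Al apfu

2.00 wt% Na2O ÷ 61.979 g/mol = 0.03227 mol, giving 0.06454 Na and 0.03227 O.
13.89 wt% K2O ÷ 94.195 g/mol = 0.14746 mol, giving 0.29492 K and 0.14746 O.
18.60 wt% Al2O3 ÷ 101.961 g/mol = 0.18242 mol, giving 0.36484 Al and 0.54726 O.
65.49 wt% SiO2 ÷ 60.083 g/mol = 1.08999 mol, giving 1.08999 Si and 2.17998 O.
Oxygen sums to 2.90697; scaling by 8/2.90697 = 2.75201 puts the formula on 8 O.
Al: 0.36484 × 2.75201 = 1.004 atoms per formula unit.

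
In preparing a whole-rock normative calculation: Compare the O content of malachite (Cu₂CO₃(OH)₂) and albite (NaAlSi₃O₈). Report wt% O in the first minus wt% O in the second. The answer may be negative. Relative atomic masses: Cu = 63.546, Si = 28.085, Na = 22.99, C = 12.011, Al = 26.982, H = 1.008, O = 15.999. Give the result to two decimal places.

First mineral: 79.995 g O in 221.114 g formula = 36.18 wt% O.
Second mineral: 127.992 g O in 262.219 g formula = 48.81 wt% O.
36.18% − 48.81% gives a difference of -12.63 percentage points.

-12.63 percentage points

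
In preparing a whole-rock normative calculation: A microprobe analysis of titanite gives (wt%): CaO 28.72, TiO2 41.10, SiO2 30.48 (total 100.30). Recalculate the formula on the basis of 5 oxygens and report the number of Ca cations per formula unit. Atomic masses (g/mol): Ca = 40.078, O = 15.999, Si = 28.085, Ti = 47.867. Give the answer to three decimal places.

1.002 Ca apfu

CaO: 28.72/56.077 = 0.51215 mol → 0.51215 mol Ca, 0.51215 mol O.
TiO2: 41.10/79.865 = 0.51462 mol → 0.51462 mol Ti, 1.02924 mol O.
SiO2: 30.48/60.083 = 0.50730 mol → 0.50730 mol Si, 1.01460 mol O.
Total oxygen = 2.55599 mol. Normalization factor = 5/2.55599 = 1.95619.
Ca per 5 O = 0.51215 × 1.95619 = 1.002.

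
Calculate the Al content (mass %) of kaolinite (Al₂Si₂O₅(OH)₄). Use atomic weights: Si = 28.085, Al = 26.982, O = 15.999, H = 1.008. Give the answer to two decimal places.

20.90 mass %

Molar mass of Al₂Si₂O₅(OH)₄: 2*26.982 + 2*28.085 + 9*15.999 + 4*1.008 = 258.157 g/mol.
Mass of Al per formula unit: 2 × 26.982 = 53.964 g.
Weight fraction Al = 53.964 / 258.157 = 0.2090.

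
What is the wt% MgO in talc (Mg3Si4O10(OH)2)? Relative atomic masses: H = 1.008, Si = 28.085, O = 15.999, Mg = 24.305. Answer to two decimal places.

Formula mass = 379.259 g/mol.
3 Mg → 3.0000 mol MgO per formula unit; M(MgO) = 40.304, so MgO mass = 120.912 g.
120.912/379.259 × 100 = 31.88 wt%.

31.88 wt%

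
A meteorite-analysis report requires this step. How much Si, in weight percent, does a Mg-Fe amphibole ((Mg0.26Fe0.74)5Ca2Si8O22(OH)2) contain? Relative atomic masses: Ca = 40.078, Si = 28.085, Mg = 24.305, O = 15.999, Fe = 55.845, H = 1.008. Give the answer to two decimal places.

24.18 weight percent

M((Mg0.26Fe0.74)5Ca2Si8O22(OH)2) = 929.051 g/mol.
Si contributes 8 × 28.085 = 224.680 g per mole.
224.680/929.051 = 0.2418 → 24.18%.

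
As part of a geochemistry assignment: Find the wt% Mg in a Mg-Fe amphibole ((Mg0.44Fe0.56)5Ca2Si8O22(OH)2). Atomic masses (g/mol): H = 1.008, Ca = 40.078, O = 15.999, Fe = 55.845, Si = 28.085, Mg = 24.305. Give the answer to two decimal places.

Formula mass = 2.20*24.305 + 2.80*55.845 + 2*40.078 + 8*28.085 + 24*15.999 + 2*1.008 = 900.665 g/mol, of which 53.471 g is Mg.
So Mg makes up 53.471/900.665 = 0.0594 of the mass, i.e. 5.94%.

5.94 mass %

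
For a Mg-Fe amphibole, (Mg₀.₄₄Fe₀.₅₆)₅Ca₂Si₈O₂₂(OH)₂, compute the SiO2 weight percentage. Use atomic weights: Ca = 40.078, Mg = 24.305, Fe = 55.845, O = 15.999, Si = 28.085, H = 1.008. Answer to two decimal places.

53.37 wt%

Molar mass of (Mg₀.₄₄Fe₀.₅₆)₅Ca₂Si₈O₂₂(OH)₂ = 2.20×24.305 + 2.80×55.845 + 2×40.078 + 8×28.085 + 24×15.999 + 2×1.008 = 900.665 g/mol.
Each formula unit contains 8 Si, equivalent to 8/1 = 8.0000 mol SiO2.
M(SiO2) = 1×28.085 + 2×15.999 = 60.083 g/mol.
Mass of SiO2 per formula unit = 8.0000 × 60.083 = 480.664 g.
SiO2 wt% = 480.664 / 900.665 × 100 = 53.37%.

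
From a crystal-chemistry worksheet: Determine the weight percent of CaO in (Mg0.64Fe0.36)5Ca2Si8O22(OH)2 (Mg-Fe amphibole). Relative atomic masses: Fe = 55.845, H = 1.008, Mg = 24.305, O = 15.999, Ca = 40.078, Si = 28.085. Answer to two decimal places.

Formula mass = 869.125 g/mol.
2 Ca → 2.0000 mol CaO per formula unit; M(CaO) = 56.077, so CaO mass = 112.154 g.
112.154/869.125 × 100 = 12.90 wt%.

12.90 wt%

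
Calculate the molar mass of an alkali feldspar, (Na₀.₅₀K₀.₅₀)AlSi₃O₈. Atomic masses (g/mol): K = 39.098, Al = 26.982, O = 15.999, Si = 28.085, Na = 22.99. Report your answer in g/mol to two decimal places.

270.27 g/mol

M = 0.50*22.99 + 0.50*39.098 + 1*26.982 + 3*28.085 + 8*15.999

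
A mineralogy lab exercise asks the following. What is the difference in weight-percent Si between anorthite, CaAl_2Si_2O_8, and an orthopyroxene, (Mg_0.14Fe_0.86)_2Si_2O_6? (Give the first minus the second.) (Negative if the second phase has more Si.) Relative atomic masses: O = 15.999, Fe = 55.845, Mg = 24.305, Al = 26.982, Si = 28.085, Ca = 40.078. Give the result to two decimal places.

-1.84 percentage points

First mineral: 56.170 g Si in 278.204 g formula = 20.19 wt% Si.
Second mineral: 56.170 g Si in 255.023 g formula = 22.03 wt% Si.
20.19% − 22.03% gives a difference of -1.84 percentage points.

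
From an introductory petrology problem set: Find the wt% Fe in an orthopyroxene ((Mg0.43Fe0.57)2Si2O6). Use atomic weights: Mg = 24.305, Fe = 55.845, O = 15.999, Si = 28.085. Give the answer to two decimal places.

M((Mg0.43Fe0.57)2Si2O6) = 236.730 g/mol.
Fe contributes 1.14 × 55.845 = 63.663 g per mole.
63.663/236.730 = 0.2689 → 26.89%.

26.89 mass %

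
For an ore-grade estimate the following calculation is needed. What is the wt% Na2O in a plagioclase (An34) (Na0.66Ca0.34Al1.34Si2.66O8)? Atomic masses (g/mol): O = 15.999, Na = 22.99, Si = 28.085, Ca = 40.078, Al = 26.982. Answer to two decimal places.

7.64 wt%

Formula mass = 267.654 g/mol.
0.66 Na → 0.3300 mol Na2O per formula unit; M(Na2O) = 61.979, so Na2O mass = 20.453 g.
20.453/267.654 × 100 = 7.64 wt%.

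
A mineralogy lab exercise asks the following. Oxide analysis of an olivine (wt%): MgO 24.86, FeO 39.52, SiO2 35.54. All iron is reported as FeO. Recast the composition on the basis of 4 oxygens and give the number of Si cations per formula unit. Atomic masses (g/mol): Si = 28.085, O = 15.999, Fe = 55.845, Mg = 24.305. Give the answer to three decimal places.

MgO (M=40.304): mol = 0.61681; Mg = 0.61681, O = 0.61681.
FeO (M=71.844): mol = 0.55008; Fe = 0.55008, O = 0.55008.
SiO2 (M=60.083): mol = 0.59152; Si = 0.59152, O = 1.18304.
ΣO = 2.34993; factor = 4/ΣO = 1.70218.
Si apfu = 0.59152 × 1.70218 = 1.007.

1.007 Si apfu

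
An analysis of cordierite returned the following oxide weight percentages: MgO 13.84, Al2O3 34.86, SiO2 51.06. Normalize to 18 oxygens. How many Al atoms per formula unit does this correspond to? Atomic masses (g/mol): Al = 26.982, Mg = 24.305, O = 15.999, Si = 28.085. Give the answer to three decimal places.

13.84 wt% MgO ÷ 40.304 g/mol = 0.34339 mol, giving 0.34339 Mg and 0.34339 O.
34.86 wt% Al2O3 ÷ 101.961 g/mol = 0.34190 mol, giving 0.68380 Al and 1.02570 O.
51.06 wt% SiO2 ÷ 60.083 g/mol = 0.84982 mol, giving 0.84982 Si and 1.69964 O.
Oxygen sums to 3.06873; scaling by 18/3.06873 = 5.86562 puts the formula on 18 O.
Al: 0.68380 × 5.86562 = 4.011 atoms per formula unit.

4.011 Al apfu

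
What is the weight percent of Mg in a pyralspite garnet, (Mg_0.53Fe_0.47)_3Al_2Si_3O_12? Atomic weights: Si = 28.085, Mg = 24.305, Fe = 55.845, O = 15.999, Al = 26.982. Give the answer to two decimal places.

Formula mass = 1.59*24.305 + 1.41*55.845 + 2*26.982 + 3*28.085 + 12*15.999 = 447.593 g/mol, of which 38.645 g is Mg.
So Mg makes up 38.645/447.593 = 0.0863 of the mass, i.e. 8.63%.

8.63 weight percent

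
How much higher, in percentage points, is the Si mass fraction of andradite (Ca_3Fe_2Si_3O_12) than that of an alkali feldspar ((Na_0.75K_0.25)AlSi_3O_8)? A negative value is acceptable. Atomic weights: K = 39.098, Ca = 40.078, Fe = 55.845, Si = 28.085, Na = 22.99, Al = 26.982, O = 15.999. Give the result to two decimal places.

Si in Ca_3Fe_2Si_3O_12: molar mass 508.167 g/mol; 3×28.085 = 84.255 g → 16.58 wt%.
Si in (Na_0.75K_0.25)AlSi_3O_8: molar mass 266.246 g/mol; 3×28.085 = 84.255 g → 31.65 wt%.
Difference = 16.58 − 31.65 = -15.07 percentage points.

-15.07 percentage points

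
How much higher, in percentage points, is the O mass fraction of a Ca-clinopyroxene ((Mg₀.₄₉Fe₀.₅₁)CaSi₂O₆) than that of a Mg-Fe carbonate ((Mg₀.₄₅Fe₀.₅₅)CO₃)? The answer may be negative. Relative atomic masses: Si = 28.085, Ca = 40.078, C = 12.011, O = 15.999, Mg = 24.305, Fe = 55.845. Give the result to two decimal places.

-5.95 percentage points

First mineral: 95.994 g O in 232.632 g formula = 41.26 wt% O.
Second mineral: 47.997 g O in 101.660 g formula = 47.21 wt% O.
41.26% − 47.21% gives a difference of -5.95 percentage points.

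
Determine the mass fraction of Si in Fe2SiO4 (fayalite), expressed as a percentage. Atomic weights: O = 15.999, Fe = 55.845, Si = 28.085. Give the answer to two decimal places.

Molar mass of Fe2SiO4: 2*55.845 + 1*28.085 + 4*15.999 = 203.771 g/mol.
Mass of Si per formula unit: 1 × 28.085 = 28.085 g.
Weight fraction Si = 28.085 / 203.771 = 0.1378.

13.78 weight percent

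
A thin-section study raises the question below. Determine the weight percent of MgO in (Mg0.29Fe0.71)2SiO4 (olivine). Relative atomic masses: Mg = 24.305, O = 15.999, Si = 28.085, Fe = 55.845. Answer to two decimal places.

12.60 wt%

Formula mass = 185.478 g/mol.
0.58 Mg → 0.5800 mol MgO per formula unit; M(MgO) = 40.304, so MgO mass = 23.376 g.
23.376/185.478 × 100 = 12.60 wt%.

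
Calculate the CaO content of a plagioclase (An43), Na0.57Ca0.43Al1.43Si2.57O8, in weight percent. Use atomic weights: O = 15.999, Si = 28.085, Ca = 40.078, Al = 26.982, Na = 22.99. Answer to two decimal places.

8.96 wt%

Molar mass of Na0.57Ca0.43Al1.43Si2.57O8 = 0.57·22.99 + 0.43·40.078 + 1.43·26.982 + 2.57·28.085 + 8·15.999 = 269.093 g/mol.
Each formula unit contains 0.43 Ca, equivalent to 0.43/1 = 0.4300 mol CaO.
M(CaO) = 1×40.078 + 1×15.999 = 56.077 g/mol.
Mass of CaO per formula unit = 0.4300 × 56.077 = 24.113 g.
CaO wt% = 24.113 / 269.093 × 100 = 8.96%.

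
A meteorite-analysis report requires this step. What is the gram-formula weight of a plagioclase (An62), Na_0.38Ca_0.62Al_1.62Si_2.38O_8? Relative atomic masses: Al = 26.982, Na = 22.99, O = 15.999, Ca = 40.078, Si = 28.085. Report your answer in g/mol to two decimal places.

272.13 g/mol

The formula mass is the sum 0.38×22.99 + 0.62×40.078 + 1.62×26.982 + 2.38×28.085 + 8×15.999.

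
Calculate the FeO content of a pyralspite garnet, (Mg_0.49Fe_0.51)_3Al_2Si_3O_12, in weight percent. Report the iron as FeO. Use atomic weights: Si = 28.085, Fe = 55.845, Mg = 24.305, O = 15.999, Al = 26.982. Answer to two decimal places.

M((Mg_0.49Fe_0.51)_3Al_2Si_3O_12) = 451.378 g/mol; M(FeO) = 71.844 g/mol.
Moles FeO per formula unit = 1.53 Fe ÷ 1 = 1.5300.
FeO fraction = (1.5300 × 71.844) / 451.378 = 109.921/451.378 = 0.2435.

24.35 wt%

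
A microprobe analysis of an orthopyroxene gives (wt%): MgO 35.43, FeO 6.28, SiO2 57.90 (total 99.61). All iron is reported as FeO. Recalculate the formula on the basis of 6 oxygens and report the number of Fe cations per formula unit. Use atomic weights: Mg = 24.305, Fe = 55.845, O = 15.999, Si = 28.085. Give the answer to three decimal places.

MgO (M=40.304): mol = 0.87907; Mg = 0.87907, O = 0.87907.
FeO (M=71.844): mol = 0.08741; Fe = 0.08741, O = 0.08741.
SiO2 (M=60.083): mol = 0.96367; Si = 0.96367, O = 1.92734.
ΣO = 2.89382; factor = 6/ΣO = 2.07338.
Fe apfu = 0.08741 × 2.07338 = 0.181.

0.181 Fe apfu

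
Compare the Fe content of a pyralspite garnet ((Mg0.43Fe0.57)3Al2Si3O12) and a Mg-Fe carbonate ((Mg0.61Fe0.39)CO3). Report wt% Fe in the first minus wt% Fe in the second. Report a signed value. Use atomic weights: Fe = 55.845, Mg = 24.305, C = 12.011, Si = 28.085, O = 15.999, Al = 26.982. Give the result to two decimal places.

-1.65 percentage points

M((Mg0.43Fe0.57)3Al2Si3O12) = 457.055 g/mol, so wt% Fe = 95.495/457.055 × 100 = 20.89%.
M((Mg0.61Fe0.39)CO3) = 96.614 g/mol, so wt% Fe = 21.780/96.614 × 100 = 22.54%.
20.89 − 22.54 = -1.65 pp.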